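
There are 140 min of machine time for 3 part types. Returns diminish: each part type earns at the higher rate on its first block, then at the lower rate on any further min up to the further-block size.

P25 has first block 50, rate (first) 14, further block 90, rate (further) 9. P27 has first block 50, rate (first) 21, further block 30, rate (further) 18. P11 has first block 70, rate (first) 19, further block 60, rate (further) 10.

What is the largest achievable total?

2740

Treat each block as its own option and order by rate: P27/tier1 21 > P11/tier1 19 > P27/tier2 18 > P25/tier1 14 > P11/tier2 10 > P25/tier2 9.
P27/tier1 (21): +50 ; 90 left.
P11 tier1 at 19: fill all 70 ; 20 left.
P27 tier2 at 18: only 20 left, fill 20.
Total = 21×50 + 19×70 + 18×20 = 2740.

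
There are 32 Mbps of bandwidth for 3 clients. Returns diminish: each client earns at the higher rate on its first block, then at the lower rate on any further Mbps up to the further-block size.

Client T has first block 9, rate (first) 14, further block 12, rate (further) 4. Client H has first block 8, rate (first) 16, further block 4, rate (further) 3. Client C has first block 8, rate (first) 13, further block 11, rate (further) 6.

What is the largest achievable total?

400

Treat each block as its own option and order by rate: Client H/T1 16 > Client T/T1 14 > Client C/T1 13 > Client C/T2 6 > Client T/T2 4 > Client H/T2 3.
Client H T1 at 16: fill all 8 ; 24 left.
Fill Client T T1 block (9 at 14) ; 15 left.
Fill Client C T1 block (8 at 13) ; 7 left.
Client C T2 at 6: only 7 left, fill 7.
Total = 16×8 + 14×9 + 13×8 + 6×7 = 400.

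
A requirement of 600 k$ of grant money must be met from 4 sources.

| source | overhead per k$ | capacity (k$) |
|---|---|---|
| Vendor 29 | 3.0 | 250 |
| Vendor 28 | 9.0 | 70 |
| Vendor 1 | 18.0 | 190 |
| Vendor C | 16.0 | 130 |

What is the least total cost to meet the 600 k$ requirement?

6160

Cheapest first:
Take 250 from Vendor 29 at 3.0 → need 350 more.
Take 70 from Vendor 28 at 9.0 → need 280 more.
Vendor C (16.0): use full 130 → 150 k$ to go.
Take 150 from Vendor 1 at 18.0 to finish.
Cost = 250×3.0 + 70×9.0 + 130×16.0 + 150×18.0 = 6160.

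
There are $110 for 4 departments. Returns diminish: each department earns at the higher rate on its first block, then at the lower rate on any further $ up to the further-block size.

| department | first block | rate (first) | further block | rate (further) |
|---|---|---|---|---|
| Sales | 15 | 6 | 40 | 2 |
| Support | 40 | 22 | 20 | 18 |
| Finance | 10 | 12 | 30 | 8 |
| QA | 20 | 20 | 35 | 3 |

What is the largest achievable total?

1920

Rank every tier by rate: Support/T1 22 > QA/T1 20 > Support/T2 18 > Finance/T1 12 > Finance/T2 8 > Sales/T1 6 > QA/T2 3 > Sales/T2 2.
Support T1 at 22: fill all 40 ; 70 left.
QA T1 at 20: fill all 20 ; 50 left.
Support/T2 (18): +20 ; 30 left.
Fill Finance T1 block (10 at 12) ; 20 left.
Finance T2 at 8: only 20 left, fill 20.
Total = 22×40 + 20×20 + 18×20 + 12×10 + 8×20 = 1920.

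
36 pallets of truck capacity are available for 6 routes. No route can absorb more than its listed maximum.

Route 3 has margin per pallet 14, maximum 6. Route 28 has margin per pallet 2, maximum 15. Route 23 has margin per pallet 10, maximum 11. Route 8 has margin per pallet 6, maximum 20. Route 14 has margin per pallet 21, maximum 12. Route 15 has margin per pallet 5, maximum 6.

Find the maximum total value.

488

Highest margin per pallet first: Route 14 21 > Route 3 14 > Route 23 10 > Route 8 6 > Route 15 5 > Route 28 2.
Route 14: +12 to 12 (cap) — 24 left.
Route 3: +6 to 6 (cap) — 18 left.
Route 23: +11 to 11 (cap) — 7 left.
Only 7 left; Route 8 takes them to reach 7.
Total = 14×6 + 10×11 + 6×7 + 21×12 = 488.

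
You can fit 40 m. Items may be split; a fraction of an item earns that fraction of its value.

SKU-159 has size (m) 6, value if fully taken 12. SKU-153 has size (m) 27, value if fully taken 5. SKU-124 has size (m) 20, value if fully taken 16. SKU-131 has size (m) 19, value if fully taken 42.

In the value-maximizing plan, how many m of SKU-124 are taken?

15

Rank by value-to-size ratio: SKU-131 42/19≈2.21, SKU-159 12/6≈2, SKU-124 16/20≈0.8, SKU-153 5/27≈0.185.
All 19 m of SKU-131 fit (value 42) ; 21 remain.
SKU-159: take in full, 6 m for value 12 ; 15 left.
Fill the last 15 m with part of SKU-124: 15/20 of it earns 12.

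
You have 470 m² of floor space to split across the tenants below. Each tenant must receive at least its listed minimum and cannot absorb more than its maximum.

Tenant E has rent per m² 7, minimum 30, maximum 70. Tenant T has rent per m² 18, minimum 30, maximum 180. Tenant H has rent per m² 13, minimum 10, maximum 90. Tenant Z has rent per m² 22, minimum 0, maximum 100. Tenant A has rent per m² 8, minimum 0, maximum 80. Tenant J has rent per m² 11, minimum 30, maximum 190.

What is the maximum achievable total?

Meeting every minimum uses 30+30+10+0+0+30 = 100 m², leaving 370.
Highest rent per m² first: Tenant Z 22 > Tenant T 18 > Tenant H 13 > Tenant J 11 > Tenant A 8 > Tenant E 7.
Tenant Z: +100 to 100 (cap) — 270 left.
Tenant T takes 150 more to reach its cap of 180 — 120 left.
Tenant H takes 80 more to reach its cap of 90 — 40 left.
Tenant J: +40 (room for 160) → 70. Pool exhausted.
Total = 7×30 + 18×180 + 13×90 + 22×100 + 11×70 = 7590.

7590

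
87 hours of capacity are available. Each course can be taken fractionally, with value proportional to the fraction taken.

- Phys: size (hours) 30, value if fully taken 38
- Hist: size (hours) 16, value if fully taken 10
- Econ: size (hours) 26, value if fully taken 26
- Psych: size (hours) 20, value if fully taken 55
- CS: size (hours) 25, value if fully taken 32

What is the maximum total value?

137

Sort by value density: Psych 55/20≈2.75, CS 32/25≈1.28, Phys 38/30≈1.27, Econ 26/26≈1, Hist 10/16≈0.625.
Take all of Psych (20 hours, value 55) → 67 hours left.
All 25 hours of CS fit (value 32) → 42 remain.
Phys: take in full, 30 hours for value 38 → 12 left.
Fill the last 12 hours with part of Econ: 12/26 of it earns 12.
Total value = 137.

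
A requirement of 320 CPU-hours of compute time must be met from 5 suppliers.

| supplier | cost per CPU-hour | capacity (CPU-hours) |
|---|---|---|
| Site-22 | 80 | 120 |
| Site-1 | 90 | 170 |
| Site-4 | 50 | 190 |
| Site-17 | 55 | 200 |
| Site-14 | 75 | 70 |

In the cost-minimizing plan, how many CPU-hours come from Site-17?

Fill from the cheapest supplier first.
Site-4 at 50: take all 190 CPU-hours → 130 still needed.
Take 130 from Site-17 at 55 to finish.
Site-14, Site-22, Site-1: unused.

130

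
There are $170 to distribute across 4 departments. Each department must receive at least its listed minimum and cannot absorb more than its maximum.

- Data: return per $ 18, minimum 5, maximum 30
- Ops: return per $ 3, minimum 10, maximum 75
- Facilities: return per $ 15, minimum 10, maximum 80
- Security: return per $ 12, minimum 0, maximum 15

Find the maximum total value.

2055

Meeting every minimum uses 5+10+10+0 = 25 $, leaving 145.
Order the departments by return per $: Data 18 > Facilities 15 > Security 12 > Ops 3.
Data takes 25 more to reach its cap of 30 → 120 left.
Facilities: +70 to 80 (cap) → 50 left.
Security: +15 to 15 (cap) → 35 left.
Ops has room for 65 more but only 35 remain, so it gets 45.
Total = 18×30 + 3×45 + 15×80 + 12×15 = 2055.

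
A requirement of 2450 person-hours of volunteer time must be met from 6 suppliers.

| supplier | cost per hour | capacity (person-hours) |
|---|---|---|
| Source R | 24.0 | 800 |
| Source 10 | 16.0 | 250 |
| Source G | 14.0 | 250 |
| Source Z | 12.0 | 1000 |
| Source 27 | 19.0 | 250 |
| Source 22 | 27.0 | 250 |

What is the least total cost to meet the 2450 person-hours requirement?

Fill from the cheapest supplier first.
Source Z (12.0): use full 1000 → 1450 person-hours to go.
Take 250 from Source G at 14.0 → need 1200 more.
Source 10 at 16.0: take all 250 person-hours → 950 still needed.
Source 27 (19.0): use full 250 → 700 person-hours to go.
Source R at 24.0: take 700 of its 800 → requirement met.
Source 22: unused.
Cost = 1000×12.0 + 250×14.0 + 250×16.0 + 250×19.0 + 700×24.0 = 41050.

41050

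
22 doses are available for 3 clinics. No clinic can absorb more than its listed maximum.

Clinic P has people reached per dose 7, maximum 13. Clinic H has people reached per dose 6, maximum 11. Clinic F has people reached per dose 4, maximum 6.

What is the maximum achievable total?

Highest people reached per dose first: Clinic P 7 > Clinic H 6 > Clinic F 4.
Clinic P takes 13 to reach its cap of 13 — 9 left.
Clinic H: +9 (room for 11) → 9. Pool exhausted.
Total = 7×13 + 6×9 = 145.

145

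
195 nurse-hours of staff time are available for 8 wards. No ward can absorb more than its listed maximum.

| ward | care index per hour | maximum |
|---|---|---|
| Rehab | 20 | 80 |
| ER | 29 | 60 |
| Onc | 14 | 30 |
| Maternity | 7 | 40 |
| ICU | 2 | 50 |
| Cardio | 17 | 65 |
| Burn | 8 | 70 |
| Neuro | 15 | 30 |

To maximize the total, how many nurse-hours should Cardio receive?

55

Rank by care index per hour: ER 29 > Rehab 20 > Cardio 17 > Neuro 15 > Onc 14 > Burn 8 > Maternity 7 > ICU 2.
Give ER 60 to hit its cap of 60 — 135 left.
Rehab: +80 to 80 (cap) — 55 left.
Cardio has room for 65 but only 55 remain, so it gets 55.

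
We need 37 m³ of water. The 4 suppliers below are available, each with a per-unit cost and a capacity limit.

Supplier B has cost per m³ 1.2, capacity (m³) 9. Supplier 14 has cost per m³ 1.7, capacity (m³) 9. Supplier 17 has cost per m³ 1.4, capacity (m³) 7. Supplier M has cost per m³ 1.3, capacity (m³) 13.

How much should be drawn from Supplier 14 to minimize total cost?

8

Fill from the cheapest supplier first.
Take 9 from Supplier B at 1.2 — need 28 more.
Take 13 from Supplier M at 1.3 — need 15 more.
Supplier 17 (1.4): use full 7 — 8 m³ to go.
Take 8 from Supplier 14 at 1.7 to finish.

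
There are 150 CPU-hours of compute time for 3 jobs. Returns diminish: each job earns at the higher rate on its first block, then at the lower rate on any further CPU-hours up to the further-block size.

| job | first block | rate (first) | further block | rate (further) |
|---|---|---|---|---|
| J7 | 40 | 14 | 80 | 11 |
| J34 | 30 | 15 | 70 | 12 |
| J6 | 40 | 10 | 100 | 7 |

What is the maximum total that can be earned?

1960

Treat each block as its own option and order by rate: J34/first 15 > J7/first 14 > J34/second 12 > J7/second 11 > J6/first 10 > J6/second 7.
J34/first (15): +30 ; 120 left.
J7 first at 14: fill all 40 ; 80 left.
J34 second at 12: fill all 70 ; 10 left.
J7 second at 11: only 10 left, fill 10.
Total = 15×30 + 14×40 + 12×70 + 11×10 = 1960.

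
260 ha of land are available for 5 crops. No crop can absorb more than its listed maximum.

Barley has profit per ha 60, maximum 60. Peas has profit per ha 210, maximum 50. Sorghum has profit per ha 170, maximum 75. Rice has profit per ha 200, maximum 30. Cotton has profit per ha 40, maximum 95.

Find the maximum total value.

34650

Highest profit per ha first: Peas 210 > Rice 200 > Sorghum 170 > Barley 60 > Cotton 40.
Peas: +50 to 50 (cap) → 210 left.
Give Rice 30 to hit its cap of 30 → 180 left.
Sorghum: +75 to 75 (cap) → 105 left.
Barley takes 60 to reach its cap of 60 → 45 left.
Cotton: +45 (room for 95) → 45. Pool exhausted.
Total = 60×60 + 210×50 + 170×75 + 200×30 + 40×45 = 34650.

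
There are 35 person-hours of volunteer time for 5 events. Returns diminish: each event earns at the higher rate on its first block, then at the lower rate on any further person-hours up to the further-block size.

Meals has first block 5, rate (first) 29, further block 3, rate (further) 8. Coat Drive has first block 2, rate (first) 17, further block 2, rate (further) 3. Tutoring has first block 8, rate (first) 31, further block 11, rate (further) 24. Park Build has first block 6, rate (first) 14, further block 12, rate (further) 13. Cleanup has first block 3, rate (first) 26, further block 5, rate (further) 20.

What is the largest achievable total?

883

Rank every tier by rate: Tutoring/first 31 > Meals/first 29 > Cleanup/first 26 > Tutoring/second 24 > Cleanup/second 20 > Coat Drive/first 17 > Park Build/first 14 > Park Build/second 13 > Meals/second 8 > Coat Drive/second 3.
Fill Tutoring first block (8 at 31) — 27 left.
Fill Meals first block (5 at 29) — 22 left.
Cleanup first at 26: fill all 3 — 19 left.
Tutoring second at 24: fill all 11 — 8 left.
Cleanup/second (20): +5 — 3 left.
Coat Drive first at 17: fill all 2 — 1 left.
Park Build/first: +1 of 6 at 14; pool empty.
Total = 31×8 + 29×5 + 26×3 + 24×11 + 20×5 + 17×2 + 14×1 = 883.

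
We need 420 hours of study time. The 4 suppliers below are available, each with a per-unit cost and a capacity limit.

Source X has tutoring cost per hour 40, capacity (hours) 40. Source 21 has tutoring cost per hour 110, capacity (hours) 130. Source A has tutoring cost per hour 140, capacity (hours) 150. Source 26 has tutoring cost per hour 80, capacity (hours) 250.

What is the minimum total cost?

35900

Use suppliers in increasing cost order.
Source X (40): use full 40 ; 380 hours to go.
Take 250 from Source 26 at 80 ; need 130 more.
Source 21 (110): use full 130 ; 0 hours to go.
Source A: unused.
Cost = 40×40 + 250×80 + 130×110 = 35900.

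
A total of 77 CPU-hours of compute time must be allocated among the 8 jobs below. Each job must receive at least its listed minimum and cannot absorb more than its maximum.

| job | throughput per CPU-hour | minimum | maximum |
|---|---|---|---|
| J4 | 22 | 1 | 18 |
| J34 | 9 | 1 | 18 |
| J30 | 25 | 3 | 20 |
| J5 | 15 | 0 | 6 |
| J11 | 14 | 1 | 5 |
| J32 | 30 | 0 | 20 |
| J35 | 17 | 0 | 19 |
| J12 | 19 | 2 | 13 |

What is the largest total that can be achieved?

Meeting every minimum uses 1+1+3+0+1+0+0+2 = 8 CPU-hours, leaving 69.
Order the jobs by throughput per CPU-hour: J32 30 > J30 25 > J4 22 > J12 19 > J35 17 > J5 15 > J11 14 > J34 9.
Give J32 20 more to hit its cap of 20 ; 49 left.
Give J30 17 more to hit its cap of 20 ; 32 left.
J4 takes 17 more to reach its cap of 18 ; 15 left.
J12 takes 11 more to reach its cap of 13 ; 4 left.
J35 has room for 19 more but only 4 remain, so it gets 4.
Total = 22×18 + 9×1 + 25×20 + 14×1 + 30×20 + 17×4 + 19×13 = 1834.

1834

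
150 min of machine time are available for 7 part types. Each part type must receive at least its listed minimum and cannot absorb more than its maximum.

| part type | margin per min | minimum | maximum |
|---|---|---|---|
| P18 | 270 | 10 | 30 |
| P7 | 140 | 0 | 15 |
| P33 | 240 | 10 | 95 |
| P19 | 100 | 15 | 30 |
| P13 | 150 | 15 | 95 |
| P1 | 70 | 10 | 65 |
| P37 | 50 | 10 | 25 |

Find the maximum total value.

29850

Meeting every minimum uses 10+0+10+15+15+10+10 = 70 min, leaving 80.
Order the part types by margin per min: P18 270 > P33 240 > P13 150 > P7 140 > P19 100 > P1 70 > P37 50.
Give P18 20 more to hit its cap of 30 → 60 left.
P33 has room for 85 more but only 60 remain, so it gets 70.
Total = 270×30 + 240×70 + 100×15 + 150×15 + 70×10 + 50×10 = 29850.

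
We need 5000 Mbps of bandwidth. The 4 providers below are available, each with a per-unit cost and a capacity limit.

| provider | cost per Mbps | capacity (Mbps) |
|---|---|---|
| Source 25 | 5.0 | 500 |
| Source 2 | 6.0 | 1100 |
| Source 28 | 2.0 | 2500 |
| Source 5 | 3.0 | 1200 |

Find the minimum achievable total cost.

Fill from the cheapest provider first.
Take 2500 from Source 28 at 2.0 — need 2500 more.
Source 5 at 3.0: take all 1200 Mbps — 1300 still needed.
Source 25 at 5.0: take all 500 Mbps — 800 still needed.
Source 2 (6.0): take the remaining 800 — done.
Cost = 2500×2.0 + 1200×3.0 + 500×5.0 + 800×6.0 = 15900.

15900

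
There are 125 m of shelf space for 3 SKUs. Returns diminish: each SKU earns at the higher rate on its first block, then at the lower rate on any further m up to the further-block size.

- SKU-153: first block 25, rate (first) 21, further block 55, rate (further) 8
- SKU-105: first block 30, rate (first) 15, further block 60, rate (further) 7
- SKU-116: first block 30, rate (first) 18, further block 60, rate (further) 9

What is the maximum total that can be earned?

Rank every tier by rate: SKU-153/T1 21 > SKU-116/T1 18 > SKU-105/T1 15 > SKU-116/T2 9 > SKU-153/T2 8 > SKU-105/T2 7.
SKU-153/T1 (21): +25 ; 100 left.
SKU-116/T1 (18): +30 ; 70 left.
Fill SKU-105 T1 block (30 at 15) ; 40 left.
SKU-116/T2: +40 of 60 at 9; pool empty.
Total = 21×25 + 18×30 + 15×30 + 9×40 = 1875.

1875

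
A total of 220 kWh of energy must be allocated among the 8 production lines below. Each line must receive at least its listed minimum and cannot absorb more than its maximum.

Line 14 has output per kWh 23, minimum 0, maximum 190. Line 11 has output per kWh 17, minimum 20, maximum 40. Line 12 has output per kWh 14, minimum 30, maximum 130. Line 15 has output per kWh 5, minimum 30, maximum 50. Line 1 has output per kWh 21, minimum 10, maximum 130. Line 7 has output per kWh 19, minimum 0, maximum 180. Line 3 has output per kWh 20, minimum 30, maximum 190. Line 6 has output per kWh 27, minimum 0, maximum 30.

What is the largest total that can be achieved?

Meeting every minimum uses 0+20+30+30+10+0+30+0 = 120 kWh, leaving 100.
Order the production lines by output per kWh: Line 6 27 > Line 14 23 > Line 1 21 > Line 3 20 > Line 7 19 > Line 11 17 > Line 12 14 > Line 15 5.
Give Line 6 30 more to hit its cap of 30 → 70 left.
Line 14 has room for 190 more but only 70 remain, so it gets 70.
Total = 23×70 + 17×20 + 14×30 + 5×30 + 21×10 + 20×30 + 27×30 = 4140.

4140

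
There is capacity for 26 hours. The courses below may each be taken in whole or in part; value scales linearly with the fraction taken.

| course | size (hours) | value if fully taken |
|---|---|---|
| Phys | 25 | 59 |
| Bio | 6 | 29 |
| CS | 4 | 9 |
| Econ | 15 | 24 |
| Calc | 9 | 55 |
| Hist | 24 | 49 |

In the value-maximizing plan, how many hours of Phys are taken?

Best value per unit of size first: Calc 55/9≈6.11, Bio 29/6≈4.83, Phys 59/25≈2.36, CS 9/4≈2.25, Hist 49/24≈2.04, Econ 24/15≈1.6.
Calc: take in full, 9 hours for value 55 — 17 left.
Bio: take in full, 6 hours for value 29 — 11 left.
11 hours left: a 11/25 share of Phys gives 59×11/25 = 25.96.

11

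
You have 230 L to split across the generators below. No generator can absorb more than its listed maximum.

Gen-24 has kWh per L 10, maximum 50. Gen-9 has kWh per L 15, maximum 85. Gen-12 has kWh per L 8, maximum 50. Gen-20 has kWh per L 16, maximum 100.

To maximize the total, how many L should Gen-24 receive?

45

Highest kWh per L first: Gen-20 16 > Gen-9 15 > Gen-24 10 > Gen-12 8.
Gen-20: +100 to 100 (cap) → 130 left.
Give Gen-9 85 to hit its cap of 85 → 45 left.
Gen-24: +45 (room for 50) → 45. Pool exhausted.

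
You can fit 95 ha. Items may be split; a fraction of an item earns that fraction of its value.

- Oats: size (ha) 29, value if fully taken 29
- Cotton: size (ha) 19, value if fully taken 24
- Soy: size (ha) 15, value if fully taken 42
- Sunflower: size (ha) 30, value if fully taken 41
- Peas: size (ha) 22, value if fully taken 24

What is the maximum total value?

Rank by value-to-size ratio: Soy 42/15≈2.8, Sunflower 41/30≈1.37, Cotton 24/19≈1.26, Peas 24/22≈1.09, Oats 29/29≈1.
Take all of Soy (15 ha, value 42) ; 80 ha left.
Sunflower: take in full, 30 ha for value 41 ; 50 left.
All 19 ha of Cotton fit (value 24) ; 31 remain.
Peas: take in full, 22 ha for value 24 ; 9 left.
9 ha left: a 9/29 share of Oats gives 29×9/29 = 9.
Total value = 140.

140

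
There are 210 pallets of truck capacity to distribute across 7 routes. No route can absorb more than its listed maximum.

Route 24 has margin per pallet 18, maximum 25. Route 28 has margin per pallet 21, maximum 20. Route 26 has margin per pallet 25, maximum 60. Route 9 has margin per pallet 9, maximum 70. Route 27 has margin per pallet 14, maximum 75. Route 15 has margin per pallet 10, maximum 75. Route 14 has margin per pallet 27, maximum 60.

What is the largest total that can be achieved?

4620

Rank by margin per pallet: Route 14 27 > Route 26 25 > Route 28 21 > Route 24 18 > Route 27 14 > Route 15 10 > Route 9 9.
Give Route 14 60 to hit its cap of 60 ; 150 left.
Route 26 takes 60 to reach its cap of 60 ; 90 left.
Route 28: +20 to 20 (cap) ; 70 left.
Give Route 24 25 to hit its cap of 25 ; 45 left.
Route 27: +45 (room for 75) → 45. Pool exhausted.
Total = 18×25 + 21×20 + 25×60 + 14×45 + 27×60 = 4620.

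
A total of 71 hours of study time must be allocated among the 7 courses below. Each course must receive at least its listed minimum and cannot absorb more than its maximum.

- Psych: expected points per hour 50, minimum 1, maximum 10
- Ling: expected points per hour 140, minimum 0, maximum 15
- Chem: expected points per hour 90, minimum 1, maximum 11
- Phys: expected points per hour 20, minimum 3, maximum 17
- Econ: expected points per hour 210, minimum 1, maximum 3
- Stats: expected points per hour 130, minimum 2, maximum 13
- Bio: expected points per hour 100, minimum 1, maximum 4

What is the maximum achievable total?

6610

Meeting every minimum uses 1+0+1+3+1+2+1 = 9 hours, leaving 62.
Highest expected points per hour first: Econ 210 > Ling 140 > Stats 130 > Bio 100 > Chem 90 > Psych 50 > Phys 20.
Econ takes 2 more to reach its cap of 3 ; 60 left.
Give Ling 15 more to hit its cap of 15 ; 45 left.
Stats: +11 to 13 (cap) ; 34 left.
Give Bio 3 more to hit its cap of 4 ; 31 left.
Give Chem 10 more to hit its cap of 11 ; 21 left.
Psych takes 9 more to reach its cap of 10 ; 12 left.
Phys has room for 14 more but only 12 remain, so it gets 15.
Total = 50×10 + 140×15 + 90×11 + 20×15 + 210×3 + 130×13 + 100×4 = 6610.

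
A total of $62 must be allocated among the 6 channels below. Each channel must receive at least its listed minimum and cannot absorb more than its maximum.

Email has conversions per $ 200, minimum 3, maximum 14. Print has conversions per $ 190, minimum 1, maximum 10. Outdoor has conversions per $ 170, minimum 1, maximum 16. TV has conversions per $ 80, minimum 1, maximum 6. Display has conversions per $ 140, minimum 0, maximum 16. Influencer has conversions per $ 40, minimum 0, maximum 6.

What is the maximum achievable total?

10140

Meeting every minimum uses 3+1+1+1+0+0 = 6 $, leaving 56.
Highest conversions per $ first: Email 200 > Print 190 > Outdoor 170 > Display 140 > TV 80 > Influencer 40.
Email: +11 to 14 (cap) → 45 left.
Print takes 9 more to reach its cap of 10 → 36 left.
Outdoor: +15 to 16 (cap) → 21 left.
Display takes 16 more to reach its cap of 16 → 5 left.
TV takes 5 more to reach its cap of 6 → 0 left.
Total = 200×14 + 190×10 + 170×16 + 80×6 + 140×16 = 10140.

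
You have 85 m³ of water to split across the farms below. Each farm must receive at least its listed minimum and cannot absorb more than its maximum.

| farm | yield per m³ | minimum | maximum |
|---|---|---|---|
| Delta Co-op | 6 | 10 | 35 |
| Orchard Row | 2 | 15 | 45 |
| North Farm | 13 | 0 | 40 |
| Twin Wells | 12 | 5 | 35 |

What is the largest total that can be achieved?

Meeting every minimum uses 10+15+0+5 = 30 m³, leaving 55.
Highest yield per m³ first: North Farm 13 > Twin Wells 12 > Delta Co-op 6 > Orchard Row 2.
North Farm: +40 to 40 (cap) — 15 left.
Only 15 left; Twin Wells takes them to reach 20.
Total = 6×10 + 2×15 + 13×40 + 12×20 = 850.

850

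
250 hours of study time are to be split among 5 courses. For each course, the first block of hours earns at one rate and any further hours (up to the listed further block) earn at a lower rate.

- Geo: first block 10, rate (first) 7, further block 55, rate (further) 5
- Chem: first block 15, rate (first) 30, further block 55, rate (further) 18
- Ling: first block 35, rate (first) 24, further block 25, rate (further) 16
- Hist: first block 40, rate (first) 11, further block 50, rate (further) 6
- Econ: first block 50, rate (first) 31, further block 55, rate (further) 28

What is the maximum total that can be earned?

Treat each block as its own option and order by rate: Econ/T1 31 > Chem/T1 30 > Econ/T2 28 > Ling/T1 24 > Chem/T2 18 > Ling/T2 16 > Hist/T1 11 > Geo/T1 7 > Hist/T2 6 > Geo/T2 5.
Econ T1 at 31: fill all 50 → 200 left.
Fill Chem T1 block (15 at 30) → 185 left.
Fill Econ T2 block (55 at 28) → 130 left.
Fill Ling T1 block (35 at 24) → 95 left.
Chem/T2 (18): +55 → 40 left.
Ling/T2 (16): +25 → 15 left.
15 remain; put them into Hist T1 at 11.
Total = 31×50 + 30×15 + 28×55 + 24×35 + 18×55 + 16×25 + 11×15 = 5935.

5935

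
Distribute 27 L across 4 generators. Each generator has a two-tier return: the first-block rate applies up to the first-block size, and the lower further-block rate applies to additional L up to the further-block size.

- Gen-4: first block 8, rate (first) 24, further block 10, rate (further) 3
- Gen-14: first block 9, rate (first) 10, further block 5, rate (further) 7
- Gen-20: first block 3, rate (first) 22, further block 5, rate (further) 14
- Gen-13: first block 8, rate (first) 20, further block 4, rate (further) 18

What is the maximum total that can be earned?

Treat each block as its own option and order by rate: Gen-4/T1 24 > Gen-20/T1 22 > Gen-13/T1 20 > Gen-13/T2 18 > Gen-20/T2 14 > Gen-14/T1 10 > Gen-14/T2 7 > Gen-4/T2 3.
Gen-4 T1 at 24: fill all 8 → 19 left.
Fill Gen-20 T1 block (3 at 22) → 16 left.
Gen-13 T1 at 20: fill all 8 → 8 left.
Fill Gen-13 T2 block (4 at 18) → 4 left.
4 remain; put them into Gen-20 T2 at 14.
Total = 24×8 + 22×3 + 20×8 + 18×4 + 14×4 = 546.

546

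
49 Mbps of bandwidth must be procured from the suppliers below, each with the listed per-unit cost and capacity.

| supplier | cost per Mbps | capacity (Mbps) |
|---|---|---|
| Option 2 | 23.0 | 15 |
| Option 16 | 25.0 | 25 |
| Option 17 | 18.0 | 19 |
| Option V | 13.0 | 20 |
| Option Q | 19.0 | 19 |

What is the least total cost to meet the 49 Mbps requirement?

Use suppliers in increasing cost order.
Option V at 13.0: take all 20 Mbps ; 29 still needed.
Take 19 from Option 17 at 18.0 ; need 10 more.
Option Q (19.0): take the remaining 10 ; done.
Option 2, Option 16: unused.
Cost = 20×13.0 + 19×18.0 + 10×19.0 = 792.

792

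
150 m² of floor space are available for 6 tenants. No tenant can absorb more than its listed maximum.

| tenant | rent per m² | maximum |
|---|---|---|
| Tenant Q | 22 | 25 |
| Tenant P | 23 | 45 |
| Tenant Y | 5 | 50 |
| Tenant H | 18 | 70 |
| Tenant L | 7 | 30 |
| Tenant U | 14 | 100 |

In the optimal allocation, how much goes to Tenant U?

10

Order the tenants by rent per m²: Tenant P 23 > Tenant Q 22 > Tenant H 18 > Tenant U 14 > Tenant L 7 > Tenant Y 5.
Tenant P takes 45 to reach its cap of 45 → 105 left.
Tenant Q takes 25 to reach its cap of 25 → 80 left.
Tenant H takes 70 to reach its cap of 70 → 10 left.
Tenant U: +10 (room for 100) → 10. Pool exhausted.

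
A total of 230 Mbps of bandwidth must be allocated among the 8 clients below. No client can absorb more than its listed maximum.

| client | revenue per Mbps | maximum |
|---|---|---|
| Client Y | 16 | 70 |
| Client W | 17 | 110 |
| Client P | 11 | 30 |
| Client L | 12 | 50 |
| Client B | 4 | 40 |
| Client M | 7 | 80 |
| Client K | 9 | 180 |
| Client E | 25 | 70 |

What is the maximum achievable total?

4420

Rank by revenue per Mbps: Client E 25 > Client W 17 > Client Y 16 > Client L 12 > Client P 11 > Client K 9 > Client M 7 > Client B 4.
Client E: +70 to 70 (cap) → 160 left.
Client W: +110 to 110 (cap) → 50 left.
Only 50 left; Client Y takes them to reach 50.
Total = 16×50 + 17×110 + 25×70 = 4420.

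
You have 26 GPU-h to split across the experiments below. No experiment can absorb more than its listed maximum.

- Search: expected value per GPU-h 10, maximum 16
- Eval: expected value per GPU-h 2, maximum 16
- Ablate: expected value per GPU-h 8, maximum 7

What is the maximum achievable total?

222

Order the experiments by expected value per GPU-h: Search 10 > Ablate 8 > Eval 2.
Give Search 16 to hit its cap of 16 — 10 left.
Ablate: +7 to 7 (cap) — 3 left.
Eval has room for 16 but only 3 remain, so it gets 3.
Total = 10×16 + 2×3 + 8×7 = 222.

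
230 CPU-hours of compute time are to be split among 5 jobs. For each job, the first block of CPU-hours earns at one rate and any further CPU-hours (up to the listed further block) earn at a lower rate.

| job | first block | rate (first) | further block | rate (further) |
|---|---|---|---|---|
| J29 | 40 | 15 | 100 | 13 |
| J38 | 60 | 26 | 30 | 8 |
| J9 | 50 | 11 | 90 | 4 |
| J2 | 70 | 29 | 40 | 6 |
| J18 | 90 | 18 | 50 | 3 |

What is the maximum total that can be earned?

Rank every tier by rate: J2/first 29 > J38/first 26 > J18/first 18 > J29/first 15 > J29/second 13 > J9/first 11 > J38/second 8 > J2/second 6 > J9/second 4 > J18/second 3.
J2/first (29): +70 — 160 left.
J38 first at 26: fill all 60 — 100 left.
Fill J18 first block (90 at 18) — 10 left.
J29 first at 15: only 10 left, fill 10.
Total = 29×70 + 26×60 + 18×90 + 15×10 = 5360.

5360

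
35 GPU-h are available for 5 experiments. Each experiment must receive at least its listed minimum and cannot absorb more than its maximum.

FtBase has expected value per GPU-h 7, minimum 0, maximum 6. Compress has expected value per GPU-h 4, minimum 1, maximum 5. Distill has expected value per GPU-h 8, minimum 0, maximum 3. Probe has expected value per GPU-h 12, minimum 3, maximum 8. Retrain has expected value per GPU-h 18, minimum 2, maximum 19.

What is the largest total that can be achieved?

494

Meeting every minimum uses 0+1+0+3+2 = 6 GPU-h, leaving 29.
Highest expected value per GPU-h first: Retrain 18 > Probe 12 > Distill 8 > FtBase 7 > Compress 4.
Retrain takes 17 more to reach its cap of 19 — 12 left.
Probe takes 5 more to reach its cap of 8 — 7 left.
Distill takes 3 more to reach its cap of 3 — 4 left.
FtBase has room for 6 more but only 4 remain, so it gets 4.
Total = 7×4 + 4×1 + 8×3 + 12×8 + 18×19 = 494.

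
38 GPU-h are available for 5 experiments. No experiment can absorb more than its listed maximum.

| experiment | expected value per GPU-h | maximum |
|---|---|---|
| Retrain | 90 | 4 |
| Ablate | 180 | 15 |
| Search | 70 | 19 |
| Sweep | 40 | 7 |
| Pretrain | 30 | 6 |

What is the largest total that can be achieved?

4390

Highest expected value per GPU-h first: Ablate 180 > Retrain 90 > Search 70 > Sweep 40 > Pretrain 30.
Ablate: +15 to 15 (cap) → 23 left.
Retrain takes 4 to reach its cap of 4 → 19 left.
Search: +19 to 19 (cap) → 0 left.
Total = 90×4 + 180×15 + 70×19 = 4390.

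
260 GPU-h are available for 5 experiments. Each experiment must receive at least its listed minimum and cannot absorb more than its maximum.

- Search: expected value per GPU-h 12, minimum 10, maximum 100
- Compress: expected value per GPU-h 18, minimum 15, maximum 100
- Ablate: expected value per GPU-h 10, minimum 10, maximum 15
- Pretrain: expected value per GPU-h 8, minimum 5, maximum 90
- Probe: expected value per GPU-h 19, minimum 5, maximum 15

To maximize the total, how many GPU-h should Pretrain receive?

Meeting every minimum uses 10+15+10+5+5 = 45 GPU-h, leaving 215.
Highest expected value per GPU-h first: Probe 19 > Compress 18 > Search 12 > Ablate 10 > Pretrain 8.
Give Probe 10 more to hit its cap of 15 → 205 left.
Give Compress 85 more to hit its cap of 100 → 120 left.
Give Search 90 more to hit its cap of 100 → 30 left.
Ablate takes 5 more to reach its cap of 15 → 25 left.
Pretrain: +25 (room for 85) → 30. Pool exhausted.

30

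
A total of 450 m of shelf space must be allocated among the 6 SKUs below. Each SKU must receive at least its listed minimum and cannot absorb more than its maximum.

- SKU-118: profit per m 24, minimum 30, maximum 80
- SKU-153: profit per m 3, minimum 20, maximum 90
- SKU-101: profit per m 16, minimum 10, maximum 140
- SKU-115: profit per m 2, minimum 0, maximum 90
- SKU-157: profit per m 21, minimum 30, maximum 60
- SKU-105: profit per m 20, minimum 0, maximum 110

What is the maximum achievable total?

7800

Meeting every minimum uses 30+20+10+0+30+0 = 90 m, leaving 360.
Order the SKUs by profit per m: SKU-118 24 > SKU-157 21 > SKU-105 20 > SKU-101 16 > SKU-153 3 > SKU-115 2.
SKU-118 takes 50 more to reach its cap of 80 — 310 left.
SKU-157 takes 30 more to reach its cap of 60 — 280 left.
SKU-105 takes 110 more to reach its cap of 110 — 170 left.
SKU-101 takes 130 more to reach its cap of 140 — 40 left.
SKU-153 has room for 70 more but only 40 remain, so it gets 60.
Total = 24×80 + 3×60 + 16×140 + 21×60 + 20×110 = 7800.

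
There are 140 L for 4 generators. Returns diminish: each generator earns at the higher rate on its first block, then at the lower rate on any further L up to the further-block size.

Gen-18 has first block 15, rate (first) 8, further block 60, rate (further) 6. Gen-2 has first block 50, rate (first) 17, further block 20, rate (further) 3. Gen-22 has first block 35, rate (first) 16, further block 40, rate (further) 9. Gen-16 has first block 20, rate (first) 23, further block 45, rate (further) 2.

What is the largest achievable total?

Treat each block as its own option and order by rate: Gen-16/first 23 > Gen-2/first 17 > Gen-22/first 16 > Gen-22/second 9 > Gen-18/first 8 > Gen-18/second 6 > Gen-2/second 3 > Gen-16/second 2.
Gen-16 first at 23: fill all 20 — 120 left.
Gen-2 first at 17: fill all 50 — 70 left.
Gen-22/first (16): +35 — 35 left.
Gen-22 second at 9: only 35 left, fill 35.
Total = 23×20 + 17×50 + 16×35 + 9×35 = 2185.

2185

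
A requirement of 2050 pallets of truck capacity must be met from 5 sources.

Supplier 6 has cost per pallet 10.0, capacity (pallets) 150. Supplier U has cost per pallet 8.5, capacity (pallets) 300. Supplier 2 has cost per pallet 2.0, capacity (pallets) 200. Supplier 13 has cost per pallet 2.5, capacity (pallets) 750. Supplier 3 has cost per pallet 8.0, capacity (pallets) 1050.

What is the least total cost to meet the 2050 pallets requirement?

11100

Fill from the cheapest source first.
Supplier 2 (2.0): use full 200 — 1850 pallets to go.
Take 750 from Supplier 13 at 2.5 — need 1100 more.
Supplier 3 at 8.0: take all 1050 pallets — 50 still needed.
Supplier U at 8.5: take 50 of its 300 — requirement met.
Supplier 6: unused.
Cost = 200×2.0 + 750×2.5 + 1050×8.0 + 50×8.5 = 11100.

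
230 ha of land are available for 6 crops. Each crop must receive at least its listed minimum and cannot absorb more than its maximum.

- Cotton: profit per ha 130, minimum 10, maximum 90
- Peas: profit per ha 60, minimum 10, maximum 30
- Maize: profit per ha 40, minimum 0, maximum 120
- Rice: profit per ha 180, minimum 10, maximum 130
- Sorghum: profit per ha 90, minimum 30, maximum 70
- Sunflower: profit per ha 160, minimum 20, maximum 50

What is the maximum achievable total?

36000

Meeting every minimum uses 10+10+0+10+30+20 = 80 ha, leaving 150.
Rank by profit per ha: Rice 180 > Sunflower 160 > Cotton 130 > Sorghum 90 > Peas 60 > Maize 40.
Give Rice 120 more to hit its cap of 130 ; 30 left.
Sunflower takes 30 more to reach its cap of 50 ; 0 left.
Total = 130×10 + 60×10 + 180×130 + 90×30 + 160×50 = 36000.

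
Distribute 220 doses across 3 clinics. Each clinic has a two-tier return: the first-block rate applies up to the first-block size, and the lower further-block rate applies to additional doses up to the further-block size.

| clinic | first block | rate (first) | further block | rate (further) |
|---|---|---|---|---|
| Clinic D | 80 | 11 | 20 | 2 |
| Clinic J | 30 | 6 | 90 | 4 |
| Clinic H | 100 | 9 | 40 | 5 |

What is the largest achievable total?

2010

Order all 6 blocks by rate: Clinic D/first 11 > Clinic H/first 9 > Clinic J/first 6 > Clinic H/second 5 > Clinic J/second 4 > Clinic D/second 2.
Clinic D first at 11: fill all 80 ; 140 left.
Clinic H/first (9): +100 ; 40 left.
Clinic J first at 6: fill all 30 ; 10 left.
10 remain; put them into Clinic H second at 5.
Total = 11×80 + 9×100 + 6×30 + 5×10 = 2010.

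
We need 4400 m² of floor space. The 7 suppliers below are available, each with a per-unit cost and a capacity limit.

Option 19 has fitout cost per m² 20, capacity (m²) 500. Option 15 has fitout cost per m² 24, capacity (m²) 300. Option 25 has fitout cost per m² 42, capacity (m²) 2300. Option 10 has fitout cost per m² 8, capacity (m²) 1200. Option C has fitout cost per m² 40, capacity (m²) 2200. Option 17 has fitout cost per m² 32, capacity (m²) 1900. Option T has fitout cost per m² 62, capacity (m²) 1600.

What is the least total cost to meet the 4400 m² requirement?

107600

Fill from the cheapest supplier first.
Option 10 at 8: take all 1200 m² ; 3200 still needed.
Take 500 from Option 19 at 20 ; need 2700 more.
Option 15 at 24: take all 300 m² ; 2400 still needed.
Option 17 at 32: take all 1900 m² ; 500 still needed.
Option C at 40: take 500 of its 2200 ; requirement met.
Option 25, Option T: unused.
Cost = 1200×8 + 500×20 + 300×24 + 1900×32 + 500×40 = 107600.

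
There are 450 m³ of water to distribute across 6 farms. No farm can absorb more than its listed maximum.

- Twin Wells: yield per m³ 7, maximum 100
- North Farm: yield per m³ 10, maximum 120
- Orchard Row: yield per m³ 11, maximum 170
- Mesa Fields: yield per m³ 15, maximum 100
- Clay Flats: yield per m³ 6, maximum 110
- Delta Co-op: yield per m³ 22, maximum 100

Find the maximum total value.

Rank by yield per m³: Delta Co-op 22 > Mesa Fields 15 > Orchard Row 11 > North Farm 10 > Twin Wells 7 > Clay Flats 6.
Give Delta Co-op 100 to hit its cap of 100 ; 350 left.
Give Mesa Fields 100 to hit its cap of 100 ; 250 left.
Orchard Row: +170 to 170 (cap) ; 80 left.
Only 80 left; North Farm takes them to reach 80.
Total = 10×80 + 11×170 + 15×100 + 22×100 = 6370.

6370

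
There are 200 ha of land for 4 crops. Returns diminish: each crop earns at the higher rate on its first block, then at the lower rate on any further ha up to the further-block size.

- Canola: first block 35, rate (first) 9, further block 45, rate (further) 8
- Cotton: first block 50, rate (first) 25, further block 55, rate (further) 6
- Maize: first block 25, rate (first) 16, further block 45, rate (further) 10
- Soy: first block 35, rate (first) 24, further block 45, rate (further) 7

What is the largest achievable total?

3335

Treat each block as its own option and order by rate: Cotton/first 25 > Soy/first 24 > Maize/first 16 > Maize/second 10 > Canola/first 9 > Canola/second 8 > Soy/second 7 > Cotton/second 6.
Cotton/first (25): +50 ; 150 left.
Soy/first (24): +35 ; 115 left.
Maize first at 16: fill all 25 ; 90 left.
Fill Maize second block (45 at 10) ; 45 left.
Canola/first (9): +35 ; 10 left.
Canola second at 8: only 10 left, fill 10.
Total = 25×50 + 24×35 + 16×25 + 10×45 + 9×35 + 8×10 = 3335.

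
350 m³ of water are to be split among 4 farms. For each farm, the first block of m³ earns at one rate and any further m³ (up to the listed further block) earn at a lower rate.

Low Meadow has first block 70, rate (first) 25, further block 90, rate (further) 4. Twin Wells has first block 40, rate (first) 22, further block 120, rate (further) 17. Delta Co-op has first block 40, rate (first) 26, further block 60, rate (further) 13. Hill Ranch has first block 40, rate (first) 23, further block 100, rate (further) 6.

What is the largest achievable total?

7150

Rank every tier by rate: Delta Co-op/T1 26 > Low Meadow/T1 25 > Hill Ranch/T1 23 > Twin Wells/T1 22 > Twin Wells/T2 17 > Delta Co-op/T2 13 > Hill Ranch/T2 6 > Low Meadow/T2 4.
Delta Co-op T1 at 26: fill all 40 → 310 left.
Low Meadow/T1 (25): +70 → 240 left.
Hill Ranch T1 at 23: fill all 40 → 200 left.
Fill Twin Wells T1 block (40 at 22) → 160 left.
Fill Twin Wells T2 block (120 at 17) → 40 left.
40 remain; put them into Delta Co-op T2 at 13.
Total = 26×40 + 25×70 + 23×40 + 22×40 + 17×120 + 13×40 = 7150.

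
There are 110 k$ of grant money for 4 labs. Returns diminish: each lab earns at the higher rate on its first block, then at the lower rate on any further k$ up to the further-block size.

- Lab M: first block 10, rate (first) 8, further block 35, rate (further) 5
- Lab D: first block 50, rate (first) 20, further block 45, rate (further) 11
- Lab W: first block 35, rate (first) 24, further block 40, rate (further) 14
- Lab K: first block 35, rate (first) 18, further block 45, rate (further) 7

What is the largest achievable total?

Treat each block as its own option and order by rate: Lab W/T1 24 > Lab D/T1 20 > Lab K/T1 18 > Lab W/T2 14 > Lab D/T2 11 > Lab M/T1 8 > Lab K/T2 7 > Lab M/T2 5.
Lab W/T1 (24): +35 → 75 left.
Lab D T1 at 20: fill all 50 → 25 left.
Lab K T1 at 18: only 25 left, fill 25.
Total = 24×35 + 20×50 + 18×25 = 2290.

2290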